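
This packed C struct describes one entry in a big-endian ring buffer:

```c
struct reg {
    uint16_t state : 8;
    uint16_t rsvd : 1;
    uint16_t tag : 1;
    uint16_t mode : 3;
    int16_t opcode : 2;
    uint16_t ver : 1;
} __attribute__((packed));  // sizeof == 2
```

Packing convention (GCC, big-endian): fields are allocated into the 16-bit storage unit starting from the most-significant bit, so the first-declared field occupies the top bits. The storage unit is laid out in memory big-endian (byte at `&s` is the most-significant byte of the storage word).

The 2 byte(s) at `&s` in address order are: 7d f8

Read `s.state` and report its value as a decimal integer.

[0]=0x7d [1]=0xf8 (big-endian) → word 0x7df8
state [8+:8] = (word>>8) & 0xff = 125  ←
rsvd [7+:1] = (word>>7) & 0x1 = 1
tag [6+:1] = (word>>6) & 0x1 = 1
mode [3+:3] = (word>>3) & 0x7 = 7
opcode [1+:2] = (word>>1) & 0x3 = 0
ver [0+:1] = (word>>0) & 0x1 = 0

125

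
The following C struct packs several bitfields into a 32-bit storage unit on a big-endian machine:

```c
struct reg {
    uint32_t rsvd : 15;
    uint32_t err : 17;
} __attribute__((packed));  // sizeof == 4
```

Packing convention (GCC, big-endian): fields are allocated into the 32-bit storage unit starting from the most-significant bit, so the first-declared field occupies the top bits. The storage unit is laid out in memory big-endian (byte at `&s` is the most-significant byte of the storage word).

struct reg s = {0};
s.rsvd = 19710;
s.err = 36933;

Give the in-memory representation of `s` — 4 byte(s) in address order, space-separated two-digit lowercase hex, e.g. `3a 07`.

99 fc 90 45

[17+:15] rsvd=19710 & 0x7fff = 0x4cfe; word=0x99fc0000
[0+:17] err=36933 & 0x1ffff = 0x9045; word=0x99fc9045
word = 0x99fc9045 → big-endian bytes:
  [0]=0x99  [1]=0xfc  [2]=0x90  [3]=0x45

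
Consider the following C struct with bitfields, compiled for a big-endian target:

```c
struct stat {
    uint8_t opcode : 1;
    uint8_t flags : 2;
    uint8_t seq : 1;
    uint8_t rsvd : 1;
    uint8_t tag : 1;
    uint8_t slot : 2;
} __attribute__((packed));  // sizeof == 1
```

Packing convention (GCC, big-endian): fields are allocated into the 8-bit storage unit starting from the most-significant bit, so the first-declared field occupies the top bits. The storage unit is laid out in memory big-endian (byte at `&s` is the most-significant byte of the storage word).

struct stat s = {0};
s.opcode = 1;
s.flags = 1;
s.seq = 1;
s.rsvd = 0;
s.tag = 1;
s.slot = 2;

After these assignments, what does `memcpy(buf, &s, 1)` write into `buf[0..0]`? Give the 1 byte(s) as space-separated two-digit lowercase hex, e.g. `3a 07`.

opcode (1b) val=1 bits=0x1 at bit 7: 0x80
flags (2b) val=1 bits=0x1 at bit 5: 0xa0
seq (1b) val=1 bits=0x1 at bit 4: 0xb0
rsvd (1b) val=0 bits=0x0 at bit 3: 0xb0
tag (1b) val=1 bits=0x1 at bit 2: 0xb4
slot (2b) val=2 bits=0x2 at bit 0: 0xb6
word = 0xb6 → big-endian bytes:
  [0]=0xb6

b6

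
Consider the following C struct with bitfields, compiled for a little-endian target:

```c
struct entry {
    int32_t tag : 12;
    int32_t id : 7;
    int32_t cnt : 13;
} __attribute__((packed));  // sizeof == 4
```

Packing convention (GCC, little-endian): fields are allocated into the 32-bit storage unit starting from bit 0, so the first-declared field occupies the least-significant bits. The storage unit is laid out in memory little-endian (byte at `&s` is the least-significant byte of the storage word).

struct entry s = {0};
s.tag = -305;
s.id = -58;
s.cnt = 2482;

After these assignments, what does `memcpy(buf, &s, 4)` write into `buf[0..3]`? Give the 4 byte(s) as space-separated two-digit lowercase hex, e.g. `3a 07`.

tag:12 = -305 → 0xecf << 0 → word 0x00000ecf
id:7 = -58 → 0x46 << 12 → word 0x00046ecf
cnt:13 = 2482 → 0x9b2 << 19 → word 0x4d946ecf
word = 0x4d946ecf → little-endian bytes:
  [0]=0xcf  [1]=0x6e  [2]=0x94  [3]=0x4d

cf 6e 94 4d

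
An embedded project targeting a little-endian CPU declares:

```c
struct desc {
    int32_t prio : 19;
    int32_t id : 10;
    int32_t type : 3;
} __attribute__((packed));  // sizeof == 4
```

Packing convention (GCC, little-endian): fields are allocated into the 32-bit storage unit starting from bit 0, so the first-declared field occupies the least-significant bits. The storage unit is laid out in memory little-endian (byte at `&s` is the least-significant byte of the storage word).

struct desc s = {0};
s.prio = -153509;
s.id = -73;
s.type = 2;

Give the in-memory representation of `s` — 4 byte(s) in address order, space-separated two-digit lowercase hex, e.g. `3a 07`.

prio:19 = -153509 → 0x5a85b << 0 → word 0x0005a85b
id:10 = -73 → 0x3b7 << 19 → word 0x1dbda85b
type:3 = 2 → 0x2 << 29 → word 0x5dbda85b
word = 0x5dbda85b → little-endian bytes:
  [0]=0x5b  [1]=0xa8  [2]=0xbd  [3]=0x5d

5b a8 bd 5d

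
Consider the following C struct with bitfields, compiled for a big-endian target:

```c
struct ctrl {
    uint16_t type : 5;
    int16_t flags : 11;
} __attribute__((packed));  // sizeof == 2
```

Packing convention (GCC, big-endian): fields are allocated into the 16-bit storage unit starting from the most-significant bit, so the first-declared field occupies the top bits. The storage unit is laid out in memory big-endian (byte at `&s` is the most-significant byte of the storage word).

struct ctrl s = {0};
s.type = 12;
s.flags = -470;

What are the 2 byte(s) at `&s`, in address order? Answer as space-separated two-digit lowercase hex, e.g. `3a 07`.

66 2a

type:5 = 12 → 0xc << 11 → word 0x6000
flags:11 = -470 → 0x62a << 0 → word 0x662a
word = 0x662a → big-endian bytes:
  [0]=0x66  [1]=0x2a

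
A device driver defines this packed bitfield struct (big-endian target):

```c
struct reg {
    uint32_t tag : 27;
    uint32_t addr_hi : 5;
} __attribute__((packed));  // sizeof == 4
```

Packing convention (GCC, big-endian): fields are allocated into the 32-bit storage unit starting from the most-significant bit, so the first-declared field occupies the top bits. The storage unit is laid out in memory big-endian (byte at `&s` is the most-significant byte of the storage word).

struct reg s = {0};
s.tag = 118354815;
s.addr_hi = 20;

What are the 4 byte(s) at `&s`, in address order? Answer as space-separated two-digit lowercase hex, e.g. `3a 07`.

e1 be 6f f4

tag (27b) val=118354815 bits=0x70df37f at bit 5: 0xe1be6fe0
addr_hi (5b) val=20 bits=0x14 at bit 0: 0xe1be6ff4
word = 0xe1be6ff4 → big-endian bytes:
  [0]=0xe1  [1]=0xbe  [2]=0x6f  [3]=0xf4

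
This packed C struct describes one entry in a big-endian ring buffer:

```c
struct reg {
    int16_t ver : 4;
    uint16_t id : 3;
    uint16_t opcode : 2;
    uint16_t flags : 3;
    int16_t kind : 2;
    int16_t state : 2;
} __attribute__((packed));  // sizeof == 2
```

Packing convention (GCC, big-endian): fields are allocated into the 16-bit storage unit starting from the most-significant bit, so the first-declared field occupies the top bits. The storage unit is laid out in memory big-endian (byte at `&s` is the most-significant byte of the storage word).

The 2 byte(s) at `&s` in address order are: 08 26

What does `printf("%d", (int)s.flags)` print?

2

[0]=0x08 [1]=0x26 (big-endian) → word 0x0826
ver [12+:4] = (word>>12) & 0xf = 0
id [9+:3] = (word>>9) & 0x7 = 4
opcode [7+:2] = (word>>7) & 0x3 = 0
flags [4+:3] = (word>>4) & 0x7 = 2  ←
kind [2+:2] = (word>>2) & 0x3 = 1
state [0+:2] = (word>>0) & 0x3 = 2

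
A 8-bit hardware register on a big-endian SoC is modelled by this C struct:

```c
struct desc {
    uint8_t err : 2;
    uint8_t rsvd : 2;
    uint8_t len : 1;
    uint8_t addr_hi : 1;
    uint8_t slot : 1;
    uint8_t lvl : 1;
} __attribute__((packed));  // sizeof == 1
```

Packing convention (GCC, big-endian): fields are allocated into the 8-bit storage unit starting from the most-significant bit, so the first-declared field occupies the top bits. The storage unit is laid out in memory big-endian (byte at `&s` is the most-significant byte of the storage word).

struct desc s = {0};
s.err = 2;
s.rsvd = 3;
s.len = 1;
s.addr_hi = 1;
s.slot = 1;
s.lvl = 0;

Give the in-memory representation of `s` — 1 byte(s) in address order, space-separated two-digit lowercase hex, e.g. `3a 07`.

[6+:2] err=2 & 0x3 = 0x2; word=0x80
[4+:2] rsvd=3 & 0x3 = 0x3; word=0xb0
[3+:1] len=1 & 0x1 = 0x1; word=0xb8
[2+:1] addr_hi=1 & 0x1 = 0x1; word=0xbc
[1+:1] slot=1 & 0x1 = 0x1; word=0xbe
[0+:1] lvl=0 & 0x1 = 0x0; word=0xbe
word = 0xbe → big-endian bytes:
  [0]=0xbe

be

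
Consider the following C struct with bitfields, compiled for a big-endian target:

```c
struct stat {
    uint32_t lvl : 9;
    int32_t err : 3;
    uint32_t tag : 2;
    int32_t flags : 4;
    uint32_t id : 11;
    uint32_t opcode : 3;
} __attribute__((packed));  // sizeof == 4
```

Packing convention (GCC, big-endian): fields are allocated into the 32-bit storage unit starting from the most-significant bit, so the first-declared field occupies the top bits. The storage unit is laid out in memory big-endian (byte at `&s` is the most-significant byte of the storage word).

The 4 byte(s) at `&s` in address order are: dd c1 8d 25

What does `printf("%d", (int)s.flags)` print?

[0]=0xdd [1]=0xc1 [2]=0x8d [3]=0x25 (big-endian) → word 0xddc18d25
lvl [23+:9] = (word>>23) & 0x1ff = 443
err [20+:3] = (word>>20) & 0x7 = 4
tag [18+:2] = (word>>18) & 0x3 = 0
flags [14+:4] = (word>>14) & 0xf = 6  ←
id [3+:11] = (word>>3) & 0x7ff = 420
opcode [0+:3] = (word>>0) & 0x7 = 5
flags signed 4b, MSB=0: value = 6

6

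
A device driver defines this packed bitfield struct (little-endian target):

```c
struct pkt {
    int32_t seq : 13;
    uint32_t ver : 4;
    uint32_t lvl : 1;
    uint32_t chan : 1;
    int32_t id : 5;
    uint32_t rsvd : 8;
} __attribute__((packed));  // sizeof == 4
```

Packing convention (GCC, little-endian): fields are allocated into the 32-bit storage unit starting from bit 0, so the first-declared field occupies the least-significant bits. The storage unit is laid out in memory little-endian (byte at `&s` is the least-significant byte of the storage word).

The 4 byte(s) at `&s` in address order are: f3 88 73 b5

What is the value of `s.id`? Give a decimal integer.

[0]=0xf3 [1]=0x88 [2]=0x73 [3]=0xb5 (little-endian) → word 0xb57388f3
seq [0+:13] = (word>>0) & 0x1fff = 2291
ver [13+:4] = (word>>13) & 0xf = 12
lvl [17+:1] = (word>>17) & 0x1 = 1
chan [18+:1] = (word>>18) & 0x1 = 0
id [19+:5] = (word>>19) & 0x1f = 14  ←
rsvd [24+:8] = (word>>24) & 0xff = 181
id signed 5b, MSB=0: value = 14

14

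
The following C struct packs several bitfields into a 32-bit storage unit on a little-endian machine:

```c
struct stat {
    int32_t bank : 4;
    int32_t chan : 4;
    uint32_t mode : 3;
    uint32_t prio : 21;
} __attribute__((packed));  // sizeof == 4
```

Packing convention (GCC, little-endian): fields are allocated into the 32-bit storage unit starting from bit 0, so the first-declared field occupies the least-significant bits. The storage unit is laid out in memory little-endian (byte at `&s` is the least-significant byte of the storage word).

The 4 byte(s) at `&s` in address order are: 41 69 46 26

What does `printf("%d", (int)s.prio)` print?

313549

[0]=0x41 [1]=0x69 [2]=0x46 [3]=0x26 (little-endian) → word 0x26466941
bank:4 @ bit 0 → (0x26466941>>0)&0xf = 0x1
chan:4 @ bit 4 → (0x26466941>>4)&0xf = 0x4
mode:3 @ bit 8 → (0x26466941>>8)&0x7 = 0x1
prio:21 @ bit 11 → (0x26466941>>11)&0x1fffff = 0x4c8cd  ←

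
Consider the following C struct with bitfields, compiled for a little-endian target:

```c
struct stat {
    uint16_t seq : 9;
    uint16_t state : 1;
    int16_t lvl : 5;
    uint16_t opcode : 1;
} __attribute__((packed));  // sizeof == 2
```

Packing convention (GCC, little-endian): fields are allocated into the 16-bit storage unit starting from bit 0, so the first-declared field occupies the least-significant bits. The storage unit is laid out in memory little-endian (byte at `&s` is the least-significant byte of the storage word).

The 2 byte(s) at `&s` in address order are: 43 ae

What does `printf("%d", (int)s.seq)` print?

67

[0]=0x43 [1]=0xae (little-endian) → word 0xae43
seq [0+:9] = (word>>0) & 0x1ff = 67  ←
state [9+:1] = (word>>9) & 0x1 = 1
lvl [10+:5] = (word>>10) & 0x1f = 11
opcode [15+:1] = (word>>15) & 0x1 = 1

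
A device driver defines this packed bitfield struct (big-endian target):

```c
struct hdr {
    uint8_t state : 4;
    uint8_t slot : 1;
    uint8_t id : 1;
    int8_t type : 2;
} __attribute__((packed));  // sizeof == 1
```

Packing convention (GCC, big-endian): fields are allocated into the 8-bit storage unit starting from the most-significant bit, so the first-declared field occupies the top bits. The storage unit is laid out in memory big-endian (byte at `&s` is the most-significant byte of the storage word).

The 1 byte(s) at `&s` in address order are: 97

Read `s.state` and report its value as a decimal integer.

[0]=0x97 (big-endian) → word 0x97
state:4 @ bit 4 → (0x97>>4)&0xf = 0x9  ←
slot:1 @ bit 3 → (0x97>>3)&0x1 = 0x0
id:1 @ bit 2 → (0x97>>2)&0x1 = 0x1
type:2 @ bit 0 → (0x97>>0)&0x3 = 0x3

9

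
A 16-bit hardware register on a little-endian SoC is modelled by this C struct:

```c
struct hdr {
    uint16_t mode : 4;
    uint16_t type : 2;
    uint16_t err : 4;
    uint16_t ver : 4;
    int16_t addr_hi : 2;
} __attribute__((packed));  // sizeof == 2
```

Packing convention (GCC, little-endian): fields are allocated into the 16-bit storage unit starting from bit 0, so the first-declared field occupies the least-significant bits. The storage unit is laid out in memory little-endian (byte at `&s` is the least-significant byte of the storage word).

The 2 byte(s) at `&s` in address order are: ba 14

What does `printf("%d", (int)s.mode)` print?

[0]=0xba [1]=0x14 (little-endian) → word 0x14ba
mode:4 @ bit 0 → (0x14ba>>0)&0xf = 0xa  ←
type:2 @ bit 4 → (0x14ba>>4)&0x3 = 0x3
err:4 @ bit 6 → (0x14ba>>6)&0xf = 0x2
ver:4 @ bit 10 → (0x14ba>>10)&0xf = 0x5
addr_hi:2 @ bit 14 → (0x14ba>>14)&0x3 = 0x0

10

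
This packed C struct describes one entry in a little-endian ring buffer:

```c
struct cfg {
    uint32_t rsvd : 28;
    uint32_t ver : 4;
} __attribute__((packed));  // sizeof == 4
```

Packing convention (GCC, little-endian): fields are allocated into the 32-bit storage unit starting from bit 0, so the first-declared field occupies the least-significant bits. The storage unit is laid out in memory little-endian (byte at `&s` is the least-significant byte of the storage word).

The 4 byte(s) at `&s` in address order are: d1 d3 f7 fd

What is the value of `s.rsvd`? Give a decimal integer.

[0]=0xd1 [1]=0xd3 [2]=0xf7 [3]=0xfd (little-endian) → word 0xfdf7d3d1
rsvd:28 @ bit 0 → (0xfdf7d3d1>>0)&0xfffffff = 0xdf7d3d1  ←
ver:4 @ bit 28 → (0xfdf7d3d1>>28)&0xf = 0xf

234345425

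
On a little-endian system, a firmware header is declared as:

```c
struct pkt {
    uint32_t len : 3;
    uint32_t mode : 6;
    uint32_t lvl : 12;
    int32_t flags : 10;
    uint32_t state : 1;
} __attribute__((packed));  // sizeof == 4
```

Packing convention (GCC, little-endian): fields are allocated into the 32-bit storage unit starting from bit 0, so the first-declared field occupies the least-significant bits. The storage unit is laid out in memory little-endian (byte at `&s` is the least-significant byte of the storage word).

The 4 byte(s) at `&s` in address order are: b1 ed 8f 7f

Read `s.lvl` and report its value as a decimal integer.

[0]=0xb1 [1]=0xed [2]=0x8f [3]=0x7f (little-endian) → word 0x7f8fedb1
len [0+:3] = (word>>0) & 0x7 = 1
mode [3+:6] = (word>>3) & 0x3f = 54
lvl [9+:12] = (word>>9) & 0xfff = 2038  ←
flags [21+:10] = (word>>21) & 0x3ff = 1020
state [31+:1] = (word>>31) & 0x1 = 0

2038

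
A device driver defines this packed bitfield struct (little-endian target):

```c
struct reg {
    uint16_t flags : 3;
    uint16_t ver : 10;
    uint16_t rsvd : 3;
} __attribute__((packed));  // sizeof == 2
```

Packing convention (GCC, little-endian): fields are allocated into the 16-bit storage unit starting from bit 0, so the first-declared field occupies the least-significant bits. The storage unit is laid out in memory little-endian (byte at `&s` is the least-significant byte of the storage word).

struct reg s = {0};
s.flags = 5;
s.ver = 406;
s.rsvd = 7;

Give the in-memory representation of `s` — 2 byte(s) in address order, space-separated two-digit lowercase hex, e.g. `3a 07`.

flags:3 = 5 → 0x5 << 0 → word 0x0005
ver:10 = 406 → 0x196 << 3 → word 0x0cb5
rsvd:3 = 7 → 0x7 << 13 → word 0xecb5
word = 0xecb5 → little-endian bytes:
  [0]=0xb5  [1]=0xec

b5 ec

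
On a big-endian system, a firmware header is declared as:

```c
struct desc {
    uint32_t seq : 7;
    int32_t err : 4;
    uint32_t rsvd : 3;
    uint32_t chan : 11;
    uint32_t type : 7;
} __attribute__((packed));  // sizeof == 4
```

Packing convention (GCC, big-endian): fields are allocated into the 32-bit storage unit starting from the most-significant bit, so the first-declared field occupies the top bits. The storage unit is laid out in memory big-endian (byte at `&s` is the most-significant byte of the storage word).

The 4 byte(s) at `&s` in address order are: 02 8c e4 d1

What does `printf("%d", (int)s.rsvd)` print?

[0]=0x02 [1]=0x8c [2]=0xe4 [3]=0xd1 (big-endian) → word 0x028ce4d1
seq:7 @ bit 25 → (0x028ce4d1>>25)&0x7f = 0x1
err:4 @ bit 21 → (0x028ce4d1>>21)&0xf = 0x4
rsvd:3 @ bit 18 → (0x028ce4d1>>18)&0x7 = 0x3  ←
chan:11 @ bit 7 → (0x028ce4d1>>7)&0x7ff = 0x1c9
type:7 @ bit 0 → (0x028ce4d1>>0)&0x7f = 0x51

3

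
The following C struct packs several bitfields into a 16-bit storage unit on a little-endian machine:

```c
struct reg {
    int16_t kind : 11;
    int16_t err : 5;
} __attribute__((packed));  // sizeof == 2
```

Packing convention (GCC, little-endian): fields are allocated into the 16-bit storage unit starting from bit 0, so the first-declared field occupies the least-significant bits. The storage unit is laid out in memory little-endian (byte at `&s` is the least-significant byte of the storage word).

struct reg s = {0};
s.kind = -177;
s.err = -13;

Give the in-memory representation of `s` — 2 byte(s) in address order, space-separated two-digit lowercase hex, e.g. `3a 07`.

4f 9f

[0+:11] kind=-177 & 0x7ff = 0x74f; word=0x074f
[11+:5] err=-13 & 0x1f = 0x13; word=0x9f4f
word = 0x9f4f → little-endian bytes:
  [0]=0x4f  [1]=0x9f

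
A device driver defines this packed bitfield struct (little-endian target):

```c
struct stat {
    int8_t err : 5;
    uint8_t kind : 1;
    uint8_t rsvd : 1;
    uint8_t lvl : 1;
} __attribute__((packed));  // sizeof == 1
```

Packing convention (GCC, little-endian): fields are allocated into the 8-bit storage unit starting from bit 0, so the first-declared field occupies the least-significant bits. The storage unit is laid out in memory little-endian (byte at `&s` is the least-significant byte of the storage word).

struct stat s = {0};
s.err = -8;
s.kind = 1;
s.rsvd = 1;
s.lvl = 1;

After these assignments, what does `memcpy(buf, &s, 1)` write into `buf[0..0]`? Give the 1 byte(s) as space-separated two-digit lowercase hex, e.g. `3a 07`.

[0+:5] err=-8 & 0x1f = 0x18; word=0x18
[5+:1] kind=1 & 0x1 = 0x1; word=0x38
[6+:1] rsvd=1 & 0x1 = 0x1; word=0x78
[7+:1] lvl=1 & 0x1 = 0x1; word=0xf8
word = 0xf8 → little-endian bytes:
  [0]=0xf8

f8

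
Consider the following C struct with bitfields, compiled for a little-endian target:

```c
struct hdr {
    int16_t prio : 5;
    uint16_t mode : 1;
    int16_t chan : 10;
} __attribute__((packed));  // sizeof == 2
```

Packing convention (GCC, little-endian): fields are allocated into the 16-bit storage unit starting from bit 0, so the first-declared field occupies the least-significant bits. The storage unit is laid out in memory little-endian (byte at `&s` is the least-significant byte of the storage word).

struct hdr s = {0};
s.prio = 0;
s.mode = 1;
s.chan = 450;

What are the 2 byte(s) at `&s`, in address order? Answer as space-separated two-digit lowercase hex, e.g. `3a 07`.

prio (5b) val=0 bits=0x0 at bit 0: 0x0000
mode (1b) val=1 bits=0x1 at bit 5: 0x0020
chan (10b) val=450 bits=0x1c2 at bit 6: 0x70a0
word = 0x70a0 → little-endian bytes:
  [0]=0xa0  [1]=0x70

a0 70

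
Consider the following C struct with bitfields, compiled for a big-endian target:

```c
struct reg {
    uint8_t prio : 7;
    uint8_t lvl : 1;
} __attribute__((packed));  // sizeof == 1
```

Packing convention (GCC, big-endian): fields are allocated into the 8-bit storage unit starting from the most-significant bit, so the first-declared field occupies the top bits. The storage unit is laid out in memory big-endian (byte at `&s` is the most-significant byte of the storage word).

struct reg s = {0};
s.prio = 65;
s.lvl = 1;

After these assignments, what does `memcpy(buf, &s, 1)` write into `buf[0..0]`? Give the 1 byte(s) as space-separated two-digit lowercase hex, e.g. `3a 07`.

prio (7b) val=65 bits=0x41 at bit 1: 0x82
lvl (1b) val=1 bits=0x1 at bit 0: 0x83
word = 0x83 → big-endian bytes:
  [0]=0x83

83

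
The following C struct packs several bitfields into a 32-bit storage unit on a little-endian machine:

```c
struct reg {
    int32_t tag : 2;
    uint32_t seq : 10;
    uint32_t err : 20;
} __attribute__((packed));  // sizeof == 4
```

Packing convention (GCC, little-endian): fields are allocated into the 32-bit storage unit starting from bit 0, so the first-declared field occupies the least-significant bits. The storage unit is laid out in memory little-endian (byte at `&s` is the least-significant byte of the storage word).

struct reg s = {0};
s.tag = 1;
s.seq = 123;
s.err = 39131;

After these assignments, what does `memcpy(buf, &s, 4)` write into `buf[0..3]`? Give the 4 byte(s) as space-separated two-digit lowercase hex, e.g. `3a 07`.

ed b1 8d 09

tag:2 = 1 → 0x1 << 0 → word 0x00000001
seq:10 = 123 → 0x7b << 2 → word 0x000001ed
err:20 = 39131 → 0x98db << 12 → word 0x098db1ed
word = 0x098db1ed → little-endian bytes:
  [0]=0xed  [1]=0xb1  [2]=0x8d  [3]=0x09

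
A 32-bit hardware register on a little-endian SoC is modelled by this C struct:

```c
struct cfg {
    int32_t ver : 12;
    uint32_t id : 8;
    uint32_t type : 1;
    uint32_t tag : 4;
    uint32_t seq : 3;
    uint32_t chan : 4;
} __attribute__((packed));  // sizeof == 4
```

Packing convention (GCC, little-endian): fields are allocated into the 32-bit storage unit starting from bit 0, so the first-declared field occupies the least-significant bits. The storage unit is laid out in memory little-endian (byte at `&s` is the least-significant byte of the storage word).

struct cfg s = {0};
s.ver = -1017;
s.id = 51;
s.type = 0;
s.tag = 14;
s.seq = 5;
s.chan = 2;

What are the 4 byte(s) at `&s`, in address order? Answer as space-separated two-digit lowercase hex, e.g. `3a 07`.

ver (12b) val=-1017 bits=0xc07 at bit 0: 0x00000c07
id (8b) val=51 bits=0x33 at bit 12: 0x00033c07
type (1b) val=0 bits=0x0 at bit 20: 0x00033c07
tag (4b) val=14 bits=0xe at bit 21: 0x01c33c07
seq (3b) val=5 bits=0x5 at bit 25: 0x0bc33c07
chan (4b) val=2 bits=0x2 at bit 28: 0x2bc33c07
word = 0x2bc33c07 → little-endian bytes:
  [0]=0x07  [1]=0x3c  [2]=0xc3  [3]=0x2b

07 3c c3 2b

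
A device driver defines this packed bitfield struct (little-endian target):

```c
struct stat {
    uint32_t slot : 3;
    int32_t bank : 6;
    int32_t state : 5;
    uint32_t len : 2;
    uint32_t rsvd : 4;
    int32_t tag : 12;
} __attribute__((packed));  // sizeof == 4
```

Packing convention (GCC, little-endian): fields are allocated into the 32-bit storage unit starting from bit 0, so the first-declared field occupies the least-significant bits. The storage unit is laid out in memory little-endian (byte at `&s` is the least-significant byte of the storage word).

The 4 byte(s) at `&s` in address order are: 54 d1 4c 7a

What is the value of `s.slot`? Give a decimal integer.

[0]=0x54 [1]=0xd1 [2]=0x4c [3]=0x7a (little-endian) → word 0x7a4cd154
slot:3 @ bit 0 → (0x7a4cd154>>0)&0x7 = 0x4  ←
bank:6 @ bit 3 → (0x7a4cd154>>3)&0x3f = 0x2a
state:5 @ bit 9 → (0x7a4cd154>>9)&0x1f = 0x8
len:2 @ bit 14 → (0x7a4cd154>>14)&0x3 = 0x3
rsvd:4 @ bit 16 → (0x7a4cd154>>16)&0xf = 0xc
tag:12 @ bit 20 → (0x7a4cd154>>20)&0xfff = 0x7a4

4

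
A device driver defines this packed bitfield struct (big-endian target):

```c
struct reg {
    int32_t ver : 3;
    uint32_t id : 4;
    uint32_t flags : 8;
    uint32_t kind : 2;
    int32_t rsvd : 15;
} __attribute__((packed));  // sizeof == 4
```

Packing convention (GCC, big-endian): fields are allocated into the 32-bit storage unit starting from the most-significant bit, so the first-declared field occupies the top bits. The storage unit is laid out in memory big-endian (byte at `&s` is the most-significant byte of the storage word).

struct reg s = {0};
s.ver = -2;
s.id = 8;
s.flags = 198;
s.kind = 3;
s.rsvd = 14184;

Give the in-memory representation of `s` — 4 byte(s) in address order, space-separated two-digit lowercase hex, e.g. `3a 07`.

ver (3b) val=-2 bits=0x6 at bit 29: 0xc0000000
id (4b) val=8 bits=0x8 at bit 25: 0xd0000000
flags (8b) val=198 bits=0xc6 at bit 17: 0xd18c0000
kind (2b) val=3 bits=0x3 at bit 15: 0xd18d8000
rsvd (15b) val=14184 bits=0x3768 at bit 0: 0xd18db768
word = 0xd18db768 → big-endian bytes:
  [0]=0xd1  [1]=0x8d  [2]=0xb7  [3]=0x68

d1 8d b7 68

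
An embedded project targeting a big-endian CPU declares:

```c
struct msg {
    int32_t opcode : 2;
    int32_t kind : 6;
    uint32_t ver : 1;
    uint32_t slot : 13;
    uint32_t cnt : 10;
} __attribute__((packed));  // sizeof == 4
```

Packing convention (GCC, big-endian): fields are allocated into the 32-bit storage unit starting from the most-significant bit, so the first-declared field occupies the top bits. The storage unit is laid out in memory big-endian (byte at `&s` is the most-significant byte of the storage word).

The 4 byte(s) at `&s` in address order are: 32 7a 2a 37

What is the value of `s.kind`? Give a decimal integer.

-14

[0]=0x32 [1]=0x7a [2]=0x2a [3]=0x37 (big-endian) → word 0x327a2a37
opcode:2 @ bit 30 → (0x327a2a37>>30)&0x3 = 0x0
kind:6 @ bit 24 → (0x327a2a37>>24)&0x3f = 0x32  ←
ver:1 @ bit 23 → (0x327a2a37>>23)&0x1 = 0x0
slot:13 @ bit 10 → (0x327a2a37>>10)&0x1fff = 0x1e8a
cnt:10 @ bit 0 → (0x327a2a37>>0)&0x3ff = 0x237
kind signed 6b, MSB=1: 50 - 64 = -14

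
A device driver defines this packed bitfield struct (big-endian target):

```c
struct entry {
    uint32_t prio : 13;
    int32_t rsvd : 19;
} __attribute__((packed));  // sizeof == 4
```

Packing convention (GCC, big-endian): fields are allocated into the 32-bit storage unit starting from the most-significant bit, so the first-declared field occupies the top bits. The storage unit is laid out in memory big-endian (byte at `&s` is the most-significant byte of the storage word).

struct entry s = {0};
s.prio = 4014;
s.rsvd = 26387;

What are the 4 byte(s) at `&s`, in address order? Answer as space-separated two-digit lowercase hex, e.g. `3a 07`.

7d 70 67 13

prio:13 = 4014 → 0xfae << 19 → word 0x7d700000
rsvd:19 = 26387 → 0x6713 << 0 → word 0x7d706713
word = 0x7d706713 → big-endian bytes:
  [0]=0x7d  [1]=0x70  [2]=0x67  [3]=0x13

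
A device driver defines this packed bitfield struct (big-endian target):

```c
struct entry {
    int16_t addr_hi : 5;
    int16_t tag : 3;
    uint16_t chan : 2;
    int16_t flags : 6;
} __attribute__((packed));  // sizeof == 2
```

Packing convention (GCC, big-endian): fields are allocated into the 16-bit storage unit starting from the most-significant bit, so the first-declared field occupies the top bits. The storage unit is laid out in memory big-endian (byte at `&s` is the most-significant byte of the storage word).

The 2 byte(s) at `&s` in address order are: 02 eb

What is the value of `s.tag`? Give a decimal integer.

[0]=0x02 [1]=0xeb (big-endian) → word 0x02eb
addr_hi [11+:5] = (word>>11) & 0x1f = 0
tag [8+:3] = (word>>8) & 0x7 = 2  ←
chan [6+:2] = (word>>6) & 0x3 = 3
flags [0+:6] = (word>>0) & 0x3f = 43
tag signed 3b, MSB=0: value = 2

2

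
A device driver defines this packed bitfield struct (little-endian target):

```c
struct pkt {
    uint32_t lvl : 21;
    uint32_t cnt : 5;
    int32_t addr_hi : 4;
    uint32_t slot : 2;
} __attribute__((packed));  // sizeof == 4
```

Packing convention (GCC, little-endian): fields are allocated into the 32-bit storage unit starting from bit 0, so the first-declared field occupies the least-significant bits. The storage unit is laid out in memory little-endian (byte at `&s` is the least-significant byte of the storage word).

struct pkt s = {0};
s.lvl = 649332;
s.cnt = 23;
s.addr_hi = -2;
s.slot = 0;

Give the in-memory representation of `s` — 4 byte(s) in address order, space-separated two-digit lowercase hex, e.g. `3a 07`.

74 e8 e9 3a

[0+:21] lvl=649332 & 0x1fffff = 0x9e874; word=0x0009e874
[21+:5] cnt=23 & 0x1f = 0x17; word=0x02e9e874
[26+:4] addr_hi=-2 & 0xf = 0xe; word=0x3ae9e874
[30+:2] slot=0 & 0x3 = 0x0; word=0x3ae9e874
word = 0x3ae9e874 → little-endian bytes:
  [0]=0x74  [1]=0xe8  [2]=0xe9  [3]=0x3a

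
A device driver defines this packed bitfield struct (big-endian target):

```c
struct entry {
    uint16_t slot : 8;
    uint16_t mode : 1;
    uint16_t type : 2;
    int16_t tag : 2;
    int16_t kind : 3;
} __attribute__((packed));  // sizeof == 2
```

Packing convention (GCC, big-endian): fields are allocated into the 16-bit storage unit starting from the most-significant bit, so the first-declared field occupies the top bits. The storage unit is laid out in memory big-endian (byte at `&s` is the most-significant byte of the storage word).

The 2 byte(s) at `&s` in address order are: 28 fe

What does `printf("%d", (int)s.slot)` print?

40

[0]=0x28 [1]=0xfe (big-endian) → word 0x28fe
slot [8+:8] = (word>>8) & 0xff = 40  ←
mode [7+:1] = (word>>7) & 0x1 = 1
type [5+:2] = (word>>5) & 0x3 = 3
tag [3+:2] = (word>>3) & 0x3 = 3
kind [0+:3] = (word>>0) & 0x7 = 6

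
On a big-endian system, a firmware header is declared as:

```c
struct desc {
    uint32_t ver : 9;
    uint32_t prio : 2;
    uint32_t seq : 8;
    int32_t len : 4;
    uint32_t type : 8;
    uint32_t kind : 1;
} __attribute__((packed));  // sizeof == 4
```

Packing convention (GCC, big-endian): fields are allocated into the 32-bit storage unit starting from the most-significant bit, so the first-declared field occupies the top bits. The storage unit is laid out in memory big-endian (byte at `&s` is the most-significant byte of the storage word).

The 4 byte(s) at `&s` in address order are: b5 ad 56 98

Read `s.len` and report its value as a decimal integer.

[0]=0xb5 [1]=0xad [2]=0x56 [3]=0x98 (big-endian) → word 0xb5ad5698
ver:9 @ bit 23 → (0xb5ad5698>>23)&0x1ff = 0x16b
prio:2 @ bit 21 → (0xb5ad5698>>21)&0x3 = 0x1
seq:8 @ bit 13 → (0xb5ad5698>>13)&0xff = 0x6a
len:4 @ bit 9 → (0xb5ad5698>>9)&0xf = 0xb  ←
type:8 @ bit 1 → (0xb5ad5698>>1)&0xff = 0x4c
kind:1 @ bit 0 → (0xb5ad5698>>0)&0x1 = 0x0
len signed 4b, MSB=1: 11 - 16 = -5

-5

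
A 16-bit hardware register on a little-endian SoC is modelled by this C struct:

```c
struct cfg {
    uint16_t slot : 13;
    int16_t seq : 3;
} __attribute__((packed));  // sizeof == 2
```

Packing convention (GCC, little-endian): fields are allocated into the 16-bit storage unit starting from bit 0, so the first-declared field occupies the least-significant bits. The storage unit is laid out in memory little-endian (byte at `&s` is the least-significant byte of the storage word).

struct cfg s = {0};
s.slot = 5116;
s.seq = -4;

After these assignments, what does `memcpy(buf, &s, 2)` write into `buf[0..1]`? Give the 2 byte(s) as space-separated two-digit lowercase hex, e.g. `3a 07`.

slot (13b) val=5116 bits=0x13fc at bit 0: 0x13fc
seq (3b) val=-4 bits=0x4 at bit 13: 0x93fc
word = 0x93fc → little-endian bytes:
  [0]=0xfc  [1]=0x93

fc 93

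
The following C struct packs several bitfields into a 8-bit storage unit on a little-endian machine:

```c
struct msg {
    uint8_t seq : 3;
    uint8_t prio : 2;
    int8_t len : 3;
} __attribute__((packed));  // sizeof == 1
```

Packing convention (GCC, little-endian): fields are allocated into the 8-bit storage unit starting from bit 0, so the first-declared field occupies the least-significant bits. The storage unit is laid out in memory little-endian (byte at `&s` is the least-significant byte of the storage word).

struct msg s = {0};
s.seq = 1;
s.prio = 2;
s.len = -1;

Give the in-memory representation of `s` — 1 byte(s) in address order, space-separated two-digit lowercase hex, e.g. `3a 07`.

f1

[0+:3] seq=1 & 0x7 = 0x1; word=0x01
[3+:2] prio=2 & 0x3 = 0x2; word=0x11
[5+:3] len=-1 & 0x7 = 0x7; word=0xf1
word = 0xf1 → little-endian bytes:
  [0]=0xf1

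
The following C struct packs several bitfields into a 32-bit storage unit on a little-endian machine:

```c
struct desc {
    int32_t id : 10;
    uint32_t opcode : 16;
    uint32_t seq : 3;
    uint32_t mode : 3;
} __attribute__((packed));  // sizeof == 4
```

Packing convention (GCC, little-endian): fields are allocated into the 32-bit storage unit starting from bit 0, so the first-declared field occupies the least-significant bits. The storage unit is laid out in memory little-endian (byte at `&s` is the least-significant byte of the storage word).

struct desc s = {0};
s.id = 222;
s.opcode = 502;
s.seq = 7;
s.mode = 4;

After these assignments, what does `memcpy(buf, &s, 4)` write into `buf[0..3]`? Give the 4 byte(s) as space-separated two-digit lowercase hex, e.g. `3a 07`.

de d8 07 9c

[0+:10] id=222 & 0x3ff = 0xde; word=0x000000de
[10+:16] opcode=502 & 0xffff = 0x1f6; word=0x0007d8de
[26+:3] seq=7 & 0x7 = 0x7; word=0x1c07d8de
[29+:3] mode=4 & 0x7 = 0x4; word=0x9c07d8de
word = 0x9c07d8de → little-endian bytes:
  [0]=0xde  [1]=0xd8  [2]=0x07  [3]=0x9c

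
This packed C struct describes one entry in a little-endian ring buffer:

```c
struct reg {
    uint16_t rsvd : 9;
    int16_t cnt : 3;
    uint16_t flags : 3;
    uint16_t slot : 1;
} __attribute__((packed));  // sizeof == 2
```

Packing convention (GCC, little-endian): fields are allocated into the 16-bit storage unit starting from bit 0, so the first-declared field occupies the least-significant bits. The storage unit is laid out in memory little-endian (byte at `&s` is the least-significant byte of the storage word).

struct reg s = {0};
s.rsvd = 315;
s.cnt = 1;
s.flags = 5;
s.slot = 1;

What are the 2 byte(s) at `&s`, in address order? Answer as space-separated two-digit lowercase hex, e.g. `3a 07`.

3b d3

rsvd:9 = 315 → 0x13b << 0 → word 0x013b
cnt:3 = 1 → 0x1 << 9 → word 0x033b
flags:3 = 5 → 0x5 << 12 → word 0x533b
slot:1 = 1 → 0x1 << 15 → word 0xd33b
word = 0xd33b → little-endian bytes:
  [0]=0x3b  [1]=0xd3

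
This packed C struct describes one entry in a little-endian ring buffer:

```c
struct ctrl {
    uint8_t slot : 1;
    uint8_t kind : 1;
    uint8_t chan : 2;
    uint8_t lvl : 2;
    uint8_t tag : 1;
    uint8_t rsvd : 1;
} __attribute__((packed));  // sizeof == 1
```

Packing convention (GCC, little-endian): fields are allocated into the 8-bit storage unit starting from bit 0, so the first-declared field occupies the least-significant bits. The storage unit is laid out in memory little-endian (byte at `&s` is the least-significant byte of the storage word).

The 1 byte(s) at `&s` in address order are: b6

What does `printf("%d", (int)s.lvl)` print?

3

[0]=0xb6 (little-endian) → word 0xb6
slot [0+:1] = (word>>0) & 0x1 = 0
kind [1+:1] = (word>>1) & 0x1 = 1
chan [2+:2] = (word>>2) & 0x3 = 1
lvl [4+:2] = (word>>4) & 0x3 = 3  ←
tag [6+:1] = (word>>6) & 0x1 = 0
rsvd [7+:1] = (word>>7) & 0x1 = 1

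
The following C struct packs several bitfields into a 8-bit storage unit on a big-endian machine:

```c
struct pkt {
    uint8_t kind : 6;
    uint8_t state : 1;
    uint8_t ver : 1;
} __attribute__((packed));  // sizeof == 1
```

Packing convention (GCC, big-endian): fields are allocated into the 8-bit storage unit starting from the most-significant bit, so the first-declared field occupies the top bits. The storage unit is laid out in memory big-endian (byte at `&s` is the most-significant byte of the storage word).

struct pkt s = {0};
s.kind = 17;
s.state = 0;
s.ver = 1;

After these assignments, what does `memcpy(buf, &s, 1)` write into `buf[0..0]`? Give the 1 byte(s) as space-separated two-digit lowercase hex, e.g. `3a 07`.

45

[2+:6] kind=17 & 0x3f = 0x11; word=0x44
[1+:1] state=0 & 0x1 = 0x0; word=0x44
[0+:1] ver=1 & 0x1 = 0x1; word=0x45
word = 0x45 → big-endian bytes:
  [0]=0x45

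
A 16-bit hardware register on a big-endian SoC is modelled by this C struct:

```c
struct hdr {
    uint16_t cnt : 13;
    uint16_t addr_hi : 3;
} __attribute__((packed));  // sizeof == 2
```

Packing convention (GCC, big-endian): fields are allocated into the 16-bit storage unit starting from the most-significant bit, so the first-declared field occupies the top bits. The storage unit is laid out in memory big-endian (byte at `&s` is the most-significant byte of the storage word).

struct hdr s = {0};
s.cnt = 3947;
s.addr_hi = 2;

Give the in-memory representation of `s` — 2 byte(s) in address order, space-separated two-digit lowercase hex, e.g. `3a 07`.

7b 5a

[3+:13] cnt=3947 & 0x1fff = 0xf6b; word=0x7b58
[0+:3] addr_hi=2 & 0x7 = 0x2; word=0x7b5a
word = 0x7b5a → big-endian bytes:
  [0]=0x7b  [1]=0x5a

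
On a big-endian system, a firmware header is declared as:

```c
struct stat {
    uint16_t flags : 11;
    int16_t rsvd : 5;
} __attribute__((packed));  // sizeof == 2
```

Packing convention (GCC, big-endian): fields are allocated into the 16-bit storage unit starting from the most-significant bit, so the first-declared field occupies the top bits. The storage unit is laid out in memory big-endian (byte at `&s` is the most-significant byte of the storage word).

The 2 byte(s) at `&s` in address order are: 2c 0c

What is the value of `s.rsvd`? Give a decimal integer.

12

[0]=0x2c [1]=0x0c (big-endian) → word 0x2c0c
flags [5+:11] = (word>>5) & 0x7ff = 352
rsvd [0+:5] = (word>>0) & 0x1f = 12  ←
rsvd signed 5b, MSB=0: value = 12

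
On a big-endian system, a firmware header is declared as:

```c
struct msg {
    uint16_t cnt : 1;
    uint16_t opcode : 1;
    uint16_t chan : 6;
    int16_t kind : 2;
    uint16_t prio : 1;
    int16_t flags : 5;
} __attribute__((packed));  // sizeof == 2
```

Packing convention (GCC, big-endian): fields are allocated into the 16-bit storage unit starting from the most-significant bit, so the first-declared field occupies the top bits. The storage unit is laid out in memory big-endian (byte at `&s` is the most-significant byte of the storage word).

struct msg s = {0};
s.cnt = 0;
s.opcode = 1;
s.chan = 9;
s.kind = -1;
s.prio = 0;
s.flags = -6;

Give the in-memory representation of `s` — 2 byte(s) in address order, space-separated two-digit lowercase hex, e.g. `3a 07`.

49 da

cnt (1b) val=0 bits=0x0 at bit 15: 0x0000
opcode (1b) val=1 bits=0x1 at bit 14: 0x4000
chan (6b) val=9 bits=0x9 at bit 8: 0x4900
kind (2b) val=-1 bits=0x3 at bit 6: 0x49c0
prio (1b) val=0 bits=0x0 at bit 5: 0x49c0
flags (5b) val=-6 bits=0x1a at bit 0: 0x49da
word = 0x49da → big-endian bytes:
  [0]=0x49  [1]=0xda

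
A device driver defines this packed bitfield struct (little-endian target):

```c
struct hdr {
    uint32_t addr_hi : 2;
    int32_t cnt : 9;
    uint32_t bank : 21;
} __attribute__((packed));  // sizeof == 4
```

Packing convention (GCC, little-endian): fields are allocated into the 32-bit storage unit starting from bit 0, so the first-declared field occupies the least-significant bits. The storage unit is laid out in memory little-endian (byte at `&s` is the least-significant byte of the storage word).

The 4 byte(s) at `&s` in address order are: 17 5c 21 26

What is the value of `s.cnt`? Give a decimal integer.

[0]=0x17 [1]=0x5c [2]=0x21 [3]=0x26 (little-endian) → word 0x26215c17
addr_hi:2 @ bit 0 → (0x26215c17>>0)&0x3 = 0x3
cnt:9 @ bit 2 → (0x26215c17>>2)&0x1ff = 0x105  ←
bank:21 @ bit 11 → (0x26215c17>>11)&0x1fffff = 0x4c42b
cnt signed 9b, MSB=1: 261 - 512 = -251

-251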